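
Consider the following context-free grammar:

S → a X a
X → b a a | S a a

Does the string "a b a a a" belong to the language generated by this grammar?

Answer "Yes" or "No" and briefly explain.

Yes - a valid derivation exists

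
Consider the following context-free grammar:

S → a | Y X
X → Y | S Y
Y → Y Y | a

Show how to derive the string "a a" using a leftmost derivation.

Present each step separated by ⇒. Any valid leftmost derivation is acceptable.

S ⇒ Y X ⇒ a X ⇒ a Y ⇒ a a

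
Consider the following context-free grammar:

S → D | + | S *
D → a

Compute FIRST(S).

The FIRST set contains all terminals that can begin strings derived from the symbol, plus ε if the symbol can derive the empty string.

We compute FIRST(S) using the standard algorithm.
FIRST(D) = {a}
FIRST(S) = {+, a}
Therefore, FIRST(S) = {+, a}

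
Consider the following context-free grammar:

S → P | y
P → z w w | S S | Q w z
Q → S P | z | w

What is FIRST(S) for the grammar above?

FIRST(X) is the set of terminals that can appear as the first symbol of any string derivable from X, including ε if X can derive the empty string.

We compute FIRST(S) using the standard algorithm.
FIRST(P) = {w, y, z}
FIRST(Q) = {w, y, z}
FIRST(S) = {w, y, z}
Therefore, FIRST(S) = {w, y, z}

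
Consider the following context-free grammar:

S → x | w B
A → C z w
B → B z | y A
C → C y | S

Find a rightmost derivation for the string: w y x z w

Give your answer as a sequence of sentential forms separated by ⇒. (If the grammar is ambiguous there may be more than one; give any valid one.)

S ⇒ w B ⇒ w y A ⇒ w y C z w ⇒ w y S z w ⇒ w y x z w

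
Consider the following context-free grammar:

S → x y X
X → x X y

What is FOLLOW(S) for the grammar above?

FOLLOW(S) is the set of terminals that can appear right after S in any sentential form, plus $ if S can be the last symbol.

We compute FOLLOW(S) using the standard algorithm.
FOLLOW(S) starts with {$}.
FIRST(S) = {x}
FIRST(X) = {x}
FOLLOW(S) = {$}
FOLLOW(X) = {$, y}
Therefore, FOLLOW(S) = {$}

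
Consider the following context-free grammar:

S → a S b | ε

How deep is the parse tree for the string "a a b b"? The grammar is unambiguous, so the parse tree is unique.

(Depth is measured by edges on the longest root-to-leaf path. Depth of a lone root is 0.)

3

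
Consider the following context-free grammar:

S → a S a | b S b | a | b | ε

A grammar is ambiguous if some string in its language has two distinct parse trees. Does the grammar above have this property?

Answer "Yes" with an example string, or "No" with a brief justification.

No - the grammar is unambiguous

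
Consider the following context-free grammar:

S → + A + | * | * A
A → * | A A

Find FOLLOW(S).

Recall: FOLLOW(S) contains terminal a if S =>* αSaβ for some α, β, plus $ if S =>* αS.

We compute FOLLOW(S) using the standard algorithm.
FOLLOW(S) starts with {$}.
FIRST(A) = {*}
FIRST(S) = {*, +}
FOLLOW(A) = {$, *, +}
FOLLOW(S) = {$}
Therefore, FOLLOW(S) = {$}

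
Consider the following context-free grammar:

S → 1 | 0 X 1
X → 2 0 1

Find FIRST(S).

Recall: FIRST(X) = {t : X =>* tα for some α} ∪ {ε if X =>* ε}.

We compute FIRST(S) using the standard algorithm.
FIRST(S) = {0, 1}
FIRST(X) = {2}
Therefore, FIRST(S) = {0, 1}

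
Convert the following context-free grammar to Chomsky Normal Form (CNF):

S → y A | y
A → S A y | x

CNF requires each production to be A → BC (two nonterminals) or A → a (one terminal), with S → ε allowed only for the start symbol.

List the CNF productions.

TY → y; S → y; A → x; S → TY A; A → S X0; X0 → A TY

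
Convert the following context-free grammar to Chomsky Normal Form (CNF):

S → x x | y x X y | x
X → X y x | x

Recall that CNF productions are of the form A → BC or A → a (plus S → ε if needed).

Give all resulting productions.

TX → x; TY → y; S → x; X → x; S → TX TX; S → TY X0; X0 → TX X1; X1 → X TY; X → X X2; X2 → TY TX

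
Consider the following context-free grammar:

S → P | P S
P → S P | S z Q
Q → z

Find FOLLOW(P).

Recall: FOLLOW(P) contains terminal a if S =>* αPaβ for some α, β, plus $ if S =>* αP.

We compute FOLLOW(P) using the standard algorithm.
FOLLOW(S) starts with {$}.
FIRST(P) = {}
FIRST(Q) = {z}
FIRST(S) = {}
FOLLOW(P) = {$, z}
FOLLOW(Q) = {$, z}
FOLLOW(S) = {$, z}
Therefore, FOLLOW(P) = {$, z}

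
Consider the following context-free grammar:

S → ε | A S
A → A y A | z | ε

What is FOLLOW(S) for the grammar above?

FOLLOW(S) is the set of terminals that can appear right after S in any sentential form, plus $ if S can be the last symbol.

We compute FOLLOW(S) using the standard algorithm.
FOLLOW(S) starts with {$}.
FIRST(A) = {y, z, ε}
FIRST(S) = {y, z, ε}
FOLLOW(A) = {$, y, z}
FOLLOW(S) = {$}
Therefore, FOLLOW(S) = {$}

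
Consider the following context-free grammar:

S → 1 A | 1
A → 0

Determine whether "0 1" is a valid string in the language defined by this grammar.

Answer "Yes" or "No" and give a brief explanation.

No - no valid derivation exists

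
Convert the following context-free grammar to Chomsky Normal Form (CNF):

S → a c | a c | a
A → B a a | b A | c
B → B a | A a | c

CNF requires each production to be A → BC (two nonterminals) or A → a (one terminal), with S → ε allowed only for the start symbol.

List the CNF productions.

TA → a; TC → c; S → a; TB → b; A → c; B → c; S → TA TC; S → TA TC; A → B X0; X0 → TA TA; A → TB A; B → B TA; B → A TA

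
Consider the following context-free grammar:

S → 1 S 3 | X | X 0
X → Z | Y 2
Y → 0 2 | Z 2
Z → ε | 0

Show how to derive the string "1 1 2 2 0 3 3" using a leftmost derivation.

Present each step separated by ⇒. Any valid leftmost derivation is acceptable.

S ⇒ 1 S 3 ⇒ 1 1 S 3 3 ⇒ 1 1 X 0 3 3 ⇒ 1 1 Y 2 0 3 3 ⇒ 1 1 Z 2 2 0 3 3 ⇒ 1 1 2 2 0 3 3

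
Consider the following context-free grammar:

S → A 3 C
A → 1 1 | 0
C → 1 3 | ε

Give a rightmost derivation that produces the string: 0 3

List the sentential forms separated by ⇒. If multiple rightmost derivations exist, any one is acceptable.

S ⇒ A 3 C ⇒ A 3 ⇒ 0 3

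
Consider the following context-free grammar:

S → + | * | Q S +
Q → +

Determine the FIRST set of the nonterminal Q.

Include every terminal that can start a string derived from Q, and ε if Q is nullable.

We compute FIRST(Q) using the standard algorithm.
FIRST(Q) = {+}
FIRST(S) = {*, +}
Therefore, FIRST(Q) = {+}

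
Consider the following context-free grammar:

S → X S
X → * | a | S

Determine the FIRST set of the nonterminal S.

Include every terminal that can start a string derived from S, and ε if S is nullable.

We compute FIRST(S) using the standard algorithm.
FIRST(S) = {*, a}
FIRST(X) = {*, a}
Therefore, FIRST(S) = {*, a}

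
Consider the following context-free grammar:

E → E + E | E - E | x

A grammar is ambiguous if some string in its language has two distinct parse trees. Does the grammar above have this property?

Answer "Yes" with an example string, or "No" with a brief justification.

Yes - the string 'x - x + x + x + x + x' has two distinct parse trees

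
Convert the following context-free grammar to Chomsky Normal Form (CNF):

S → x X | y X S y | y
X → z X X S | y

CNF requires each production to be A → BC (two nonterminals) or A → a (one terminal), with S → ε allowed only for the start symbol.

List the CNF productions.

TX → x; TY → y; S → y; TZ → z; X → y; S → TX X; S → TY X0; X0 → X X1; X1 → S TY; X → TZ X2; X2 → X X3; X3 → X S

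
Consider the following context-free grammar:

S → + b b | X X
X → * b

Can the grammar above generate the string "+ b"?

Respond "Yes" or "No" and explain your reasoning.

No - no valid derivation exists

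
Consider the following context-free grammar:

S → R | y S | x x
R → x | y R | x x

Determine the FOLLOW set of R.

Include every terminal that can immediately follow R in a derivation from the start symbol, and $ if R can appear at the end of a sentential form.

We compute FOLLOW(R) using the standard algorithm.
FOLLOW(S) starts with {$}.
FIRST(R) = {x, y}
FIRST(S) = {x, y}
FOLLOW(R) = {$}
FOLLOW(S) = {$}
Therefore, FOLLOW(R) = {$}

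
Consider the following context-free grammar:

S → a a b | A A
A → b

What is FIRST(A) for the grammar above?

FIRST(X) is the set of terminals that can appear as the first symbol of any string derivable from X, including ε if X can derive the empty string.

We compute FIRST(A) using the standard algorithm.
FIRST(A) = {b}
FIRST(S) = {a, b}
Therefore, FIRST(A) = {b}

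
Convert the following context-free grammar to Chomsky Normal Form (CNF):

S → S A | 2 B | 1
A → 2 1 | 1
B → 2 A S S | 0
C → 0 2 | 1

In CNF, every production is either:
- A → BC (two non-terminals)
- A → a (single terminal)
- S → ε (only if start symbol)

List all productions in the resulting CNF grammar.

T2 → 2; S → 1; T1 → 1; A → 1; B → 0; T0 → 0; C → 1; S → S A; S → T2 B; A → T2 T1; B → T2 X0; X0 → A X1; X1 → S S; C → T0 T2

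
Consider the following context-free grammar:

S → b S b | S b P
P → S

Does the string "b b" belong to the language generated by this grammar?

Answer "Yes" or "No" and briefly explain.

No - no valid derivation exists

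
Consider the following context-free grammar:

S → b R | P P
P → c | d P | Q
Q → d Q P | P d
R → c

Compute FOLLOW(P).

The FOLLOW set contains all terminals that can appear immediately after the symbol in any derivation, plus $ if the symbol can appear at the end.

We compute FOLLOW(P) using the standard algorithm.
FOLLOW(S) starts with {$}.
FIRST(P) = {c, d}
FIRST(Q) = {c, d}
FIRST(R) = {c}
FIRST(S) = {b, c, d}
FOLLOW(P) = {$, c, d}
FOLLOW(Q) = {$, c, d}
FOLLOW(R) = {$}
FOLLOW(S) = {$}
Therefore, FOLLOW(P) = {$, c, d}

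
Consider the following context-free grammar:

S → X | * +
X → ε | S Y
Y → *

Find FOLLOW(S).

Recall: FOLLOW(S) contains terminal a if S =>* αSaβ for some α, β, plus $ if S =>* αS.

We compute FOLLOW(S) using the standard algorithm.
FOLLOW(S) starts with {$}.
FIRST(S) = {*, ε}
FIRST(X) = {*, ε}
FIRST(Y) = {*}
FOLLOW(S) = {$, *}
FOLLOW(X) = {$, *}
FOLLOW(Y) = {$, *}
Therefore, FOLLOW(S) = {$, *}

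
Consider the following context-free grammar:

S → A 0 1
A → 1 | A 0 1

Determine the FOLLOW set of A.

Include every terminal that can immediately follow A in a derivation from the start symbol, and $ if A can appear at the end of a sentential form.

We compute FOLLOW(A) using the standard algorithm.
FOLLOW(S) starts with {$}.
FIRST(A) = {1}
FIRST(S) = {1}
FOLLOW(A) = {0}
FOLLOW(S) = {$}
Therefore, FOLLOW(A) = {0}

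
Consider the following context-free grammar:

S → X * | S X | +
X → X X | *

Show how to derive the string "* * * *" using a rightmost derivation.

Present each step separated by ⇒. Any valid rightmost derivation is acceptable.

S ⇒ X * ⇒ X X * ⇒ X X X * ⇒ X X * * ⇒ X * * * ⇒ * * * *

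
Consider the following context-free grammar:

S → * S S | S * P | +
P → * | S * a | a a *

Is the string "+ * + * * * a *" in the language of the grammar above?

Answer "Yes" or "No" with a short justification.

No - no valid derivation exists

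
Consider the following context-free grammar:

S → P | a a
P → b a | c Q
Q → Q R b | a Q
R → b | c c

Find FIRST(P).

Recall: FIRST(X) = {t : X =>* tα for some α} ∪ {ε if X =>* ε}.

We compute FIRST(P) using the standard algorithm.
FIRST(P) = {b, c}
FIRST(Q) = {a}
FIRST(R) = {b, c}
FIRST(S) = {a, b, c}
Therefore, FIRST(P) = {b, c}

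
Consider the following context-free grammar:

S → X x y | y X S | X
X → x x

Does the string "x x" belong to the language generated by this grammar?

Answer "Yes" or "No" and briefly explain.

Yes - a valid derivation exists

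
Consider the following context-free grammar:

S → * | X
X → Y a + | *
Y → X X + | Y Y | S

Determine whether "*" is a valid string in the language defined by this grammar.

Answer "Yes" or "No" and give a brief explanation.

Yes - a valid derivation exists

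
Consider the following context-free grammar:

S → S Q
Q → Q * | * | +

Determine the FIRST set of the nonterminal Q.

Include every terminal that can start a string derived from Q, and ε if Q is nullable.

We compute FIRST(Q) using the standard algorithm.
FIRST(Q) = {*, +}
FIRST(S) = {}
Therefore, FIRST(Q) = {*, +}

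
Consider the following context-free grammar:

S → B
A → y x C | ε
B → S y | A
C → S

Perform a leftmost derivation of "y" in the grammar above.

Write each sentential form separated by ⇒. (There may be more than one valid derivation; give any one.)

S ⇒ B ⇒ S y ⇒ B y ⇒ A y ⇒ y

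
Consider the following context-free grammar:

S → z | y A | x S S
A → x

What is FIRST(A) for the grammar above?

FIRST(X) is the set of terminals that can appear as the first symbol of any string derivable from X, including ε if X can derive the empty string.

We compute FIRST(A) using the standard algorithm.
FIRST(A) = {x}
FIRST(S) = {x, y, z}
Therefore, FIRST(A) = {x}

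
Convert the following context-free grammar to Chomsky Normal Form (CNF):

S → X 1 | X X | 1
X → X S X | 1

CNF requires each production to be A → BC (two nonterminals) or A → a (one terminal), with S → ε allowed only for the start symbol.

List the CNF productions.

T1 → 1; S → 1; X → 1; S → X T1; S → X X; X → X X0; X0 → S X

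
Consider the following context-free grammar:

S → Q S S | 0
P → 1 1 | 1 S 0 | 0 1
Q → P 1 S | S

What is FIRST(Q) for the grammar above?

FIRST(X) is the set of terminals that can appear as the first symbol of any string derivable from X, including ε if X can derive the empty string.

We compute FIRST(Q) using the standard algorithm.
FIRST(P) = {0, 1}
FIRST(Q) = {0, 1}
FIRST(S) = {0, 1}
Therefore, FIRST(Q) = {0, 1}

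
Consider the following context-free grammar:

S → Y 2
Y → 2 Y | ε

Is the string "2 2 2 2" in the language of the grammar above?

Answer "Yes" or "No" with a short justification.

Yes - a valid derivation exists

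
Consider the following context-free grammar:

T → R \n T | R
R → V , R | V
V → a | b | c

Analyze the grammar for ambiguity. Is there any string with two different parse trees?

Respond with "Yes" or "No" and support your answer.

No - the grammar is unambiguous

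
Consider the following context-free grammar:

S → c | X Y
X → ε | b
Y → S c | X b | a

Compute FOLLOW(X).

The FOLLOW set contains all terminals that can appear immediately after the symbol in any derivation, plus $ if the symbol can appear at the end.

We compute FOLLOW(X) using the standard algorithm.
FOLLOW(S) starts with {$}.
FIRST(S) = {a, b, c}
FIRST(X) = {b, ε}
FIRST(Y) = {a, b, c}
FOLLOW(S) = {$, c}
FOLLOW(X) = {a, b, c}
FOLLOW(Y) = {$, c}
Therefore, FOLLOW(X) = {a, b, c}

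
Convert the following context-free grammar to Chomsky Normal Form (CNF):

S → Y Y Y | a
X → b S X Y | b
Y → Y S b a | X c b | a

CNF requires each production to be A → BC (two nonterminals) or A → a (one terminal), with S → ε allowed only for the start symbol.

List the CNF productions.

S → a; TB → b; X → b; TA → a; TC → c; Y → a; S → Y X0; X0 → Y Y; X → TB X1; X1 → S X2; X2 → X Y; Y → Y X3; X3 → S X4; X4 → TB TA; Y → X X5; X5 → TC TB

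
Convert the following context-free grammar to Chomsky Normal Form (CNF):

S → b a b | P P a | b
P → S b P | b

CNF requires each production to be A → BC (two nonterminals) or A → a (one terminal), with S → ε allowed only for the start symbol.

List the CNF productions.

TB → b; TA → a; S → b; P → b; S → TB X0; X0 → TA TB; S → P X1; X1 → P TA; P → S X2; X2 → TB P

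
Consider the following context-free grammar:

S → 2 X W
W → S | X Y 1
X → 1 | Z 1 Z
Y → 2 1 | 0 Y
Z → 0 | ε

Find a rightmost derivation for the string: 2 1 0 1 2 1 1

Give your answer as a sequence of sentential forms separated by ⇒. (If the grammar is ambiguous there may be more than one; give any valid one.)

S ⇒ 2 X W ⇒ 2 X X Y 1 ⇒ 2 X X 2 1 1 ⇒ 2 X 1 2 1 1 ⇒ 2 Z 1 Z 1 2 1 1 ⇒ 2 Z 1 0 1 2 1 1 ⇒ 2 1 0 1 2 1 1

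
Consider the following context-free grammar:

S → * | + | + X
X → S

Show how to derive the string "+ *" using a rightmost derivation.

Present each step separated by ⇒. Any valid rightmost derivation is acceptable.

S ⇒ + X ⇒ + S ⇒ + *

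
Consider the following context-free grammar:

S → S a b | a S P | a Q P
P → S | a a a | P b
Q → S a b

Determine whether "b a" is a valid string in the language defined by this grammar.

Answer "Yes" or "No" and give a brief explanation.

No - no valid derivation exists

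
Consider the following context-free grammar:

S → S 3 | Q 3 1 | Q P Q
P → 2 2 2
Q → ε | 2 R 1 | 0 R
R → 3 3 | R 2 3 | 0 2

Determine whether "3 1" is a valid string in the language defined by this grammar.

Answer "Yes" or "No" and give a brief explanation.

Yes - a valid derivation exists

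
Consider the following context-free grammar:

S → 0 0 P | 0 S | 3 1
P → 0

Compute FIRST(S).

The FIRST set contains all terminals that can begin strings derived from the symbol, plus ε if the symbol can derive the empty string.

We compute FIRST(S) using the standard algorithm.
FIRST(P) = {0}
FIRST(S) = {0, 3}
Therefore, FIRST(S) = {0, 3}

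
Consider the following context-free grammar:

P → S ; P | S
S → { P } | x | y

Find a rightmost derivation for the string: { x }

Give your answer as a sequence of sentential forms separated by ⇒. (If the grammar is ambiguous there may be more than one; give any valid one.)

P ⇒ S ⇒ { P } ⇒ { S } ⇒ { x }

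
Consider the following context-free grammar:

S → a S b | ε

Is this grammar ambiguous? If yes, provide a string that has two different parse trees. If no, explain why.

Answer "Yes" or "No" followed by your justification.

No - the grammar is unambiguous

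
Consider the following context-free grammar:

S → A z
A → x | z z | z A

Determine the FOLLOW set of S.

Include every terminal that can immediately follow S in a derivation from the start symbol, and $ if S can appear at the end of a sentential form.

We compute FOLLOW(S) using the standard algorithm.
FOLLOW(S) starts with {$}.
FIRST(A) = {x, z}
FIRST(S) = {x, z}
FOLLOW(A) = {z}
FOLLOW(S) = {$}
Therefore, FOLLOW(S) = {$}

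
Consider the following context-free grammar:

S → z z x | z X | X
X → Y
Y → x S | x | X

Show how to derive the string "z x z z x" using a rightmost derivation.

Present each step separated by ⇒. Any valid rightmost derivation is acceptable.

S ⇒ z X ⇒ z Y ⇒ z x S ⇒ z x z z x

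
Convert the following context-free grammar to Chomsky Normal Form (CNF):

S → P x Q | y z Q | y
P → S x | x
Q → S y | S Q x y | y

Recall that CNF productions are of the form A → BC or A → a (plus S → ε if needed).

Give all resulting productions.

TX → x; TY → y; TZ → z; S → y; P → x; Q → y; S → P X0; X0 → TX Q; S → TY X1; X1 → TZ Q; P → S TX; Q → S TY; Q → S X2; X2 → Q X3; X3 → TX TY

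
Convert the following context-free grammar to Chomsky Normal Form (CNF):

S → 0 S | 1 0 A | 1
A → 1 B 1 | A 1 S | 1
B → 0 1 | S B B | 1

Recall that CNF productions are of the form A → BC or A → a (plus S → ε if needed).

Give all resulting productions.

T0 → 0; T1 → 1; S → 1; A → 1; B → 1; S → T0 S; S → T1 X0; X0 → T0 A; A → T1 X1; X1 → B T1; A → A X2; X2 → T1 S; B → T0 T1; B → S X3; X3 → B B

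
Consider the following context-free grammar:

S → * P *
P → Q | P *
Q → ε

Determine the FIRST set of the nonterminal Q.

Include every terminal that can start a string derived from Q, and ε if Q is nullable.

We compute FIRST(Q) using the standard algorithm.
FIRST(P) = {*, ε}
FIRST(Q) = {ε}
FIRST(S) = {*}
Therefore, FIRST(Q) = {ε}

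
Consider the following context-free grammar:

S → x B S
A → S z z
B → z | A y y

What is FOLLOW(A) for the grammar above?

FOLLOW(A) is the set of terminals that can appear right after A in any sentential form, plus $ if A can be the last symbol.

We compute FOLLOW(A) using the standard algorithm.
FOLLOW(S) starts with {$}.
FIRST(A) = {x}
FIRST(B) = {x, z}
FIRST(S) = {x}
FOLLOW(A) = {y}
FOLLOW(B) = {x}
FOLLOW(S) = {$, z}
Therefore, FOLLOW(A) = {y}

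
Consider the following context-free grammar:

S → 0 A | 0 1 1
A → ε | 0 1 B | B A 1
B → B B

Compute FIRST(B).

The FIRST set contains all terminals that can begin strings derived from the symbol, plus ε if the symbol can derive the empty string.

We compute FIRST(B) using the standard algorithm.
FIRST(A) = {0, ε}
FIRST(B) = {}
FIRST(S) = {0}
Therefore, FIRST(B) = {}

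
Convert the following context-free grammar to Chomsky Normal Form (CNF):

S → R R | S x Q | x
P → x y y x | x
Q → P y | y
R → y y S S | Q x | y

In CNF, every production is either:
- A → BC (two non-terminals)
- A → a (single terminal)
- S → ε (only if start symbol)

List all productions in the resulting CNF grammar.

TX → x; S → x; TY → y; P → x; Q → y; R → y; S → R R; S → S X0; X0 → TX Q; P → TX X1; X1 → TY X2; X2 → TY TX; Q → P TY; R → TY X3; X3 → TY X4; X4 → S S; R → Q TX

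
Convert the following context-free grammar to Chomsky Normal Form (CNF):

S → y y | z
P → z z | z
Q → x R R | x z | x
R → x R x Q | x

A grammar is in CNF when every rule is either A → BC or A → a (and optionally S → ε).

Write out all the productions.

TY → y; S → z; TZ → z; P → z; TX → x; Q → x; R → x; S → TY TY; P → TZ TZ; Q → TX X0; X0 → R R; Q → TX TZ; R → TX X1; X1 → R X2; X2 → TX Q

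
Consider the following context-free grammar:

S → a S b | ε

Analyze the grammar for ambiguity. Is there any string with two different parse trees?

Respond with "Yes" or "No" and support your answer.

No - the grammar is unambiguous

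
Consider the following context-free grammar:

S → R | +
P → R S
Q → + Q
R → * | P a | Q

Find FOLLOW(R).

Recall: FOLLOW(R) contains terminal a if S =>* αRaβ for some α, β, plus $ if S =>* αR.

We compute FOLLOW(R) using the standard algorithm.
FOLLOW(S) starts with {$}.
FIRST(P) = {*, +}
FIRST(Q) = {+}
FIRST(R) = {*, +}
FIRST(S) = {*, +}
FOLLOW(P) = {a}
FOLLOW(Q) = {$, *, +, a}
FOLLOW(R) = {$, *, +, a}
FOLLOW(S) = {$, a}
Therefore, FOLLOW(R) = {$, *, +, a}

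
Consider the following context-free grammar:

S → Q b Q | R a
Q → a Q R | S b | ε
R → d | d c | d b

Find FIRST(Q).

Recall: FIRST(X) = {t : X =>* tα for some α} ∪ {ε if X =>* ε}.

We compute FIRST(Q) using the standard algorithm.
FIRST(Q) = {a, b, d, ε}
FIRST(R) = {d}
FIRST(S) = {a, b, d}
Therefore, FIRST(Q) = {a, b, d, ε}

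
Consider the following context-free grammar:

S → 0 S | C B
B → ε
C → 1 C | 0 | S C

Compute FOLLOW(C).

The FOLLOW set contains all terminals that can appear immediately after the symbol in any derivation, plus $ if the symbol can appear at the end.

We compute FOLLOW(C) using the standard algorithm.
FOLLOW(S) starts with {$}.
FIRST(B) = {ε}
FIRST(C) = {0, 1}
FIRST(S) = {0, 1}
FOLLOW(B) = {$, 0, 1}
FOLLOW(C) = {$, 0, 1}
FOLLOW(S) = {$, 0, 1}
Therefore, FOLLOW(C) = {$, 0, 1}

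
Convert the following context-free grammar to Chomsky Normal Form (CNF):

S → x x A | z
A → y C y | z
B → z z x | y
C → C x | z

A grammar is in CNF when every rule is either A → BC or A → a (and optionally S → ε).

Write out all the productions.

TX → x; S → z; TY → y; A → z; TZ → z; B → y; C → z; S → TX X0; X0 → TX A; A → TY X1; X1 → C TY; B → TZ X2; X2 → TZ TX; C → C TX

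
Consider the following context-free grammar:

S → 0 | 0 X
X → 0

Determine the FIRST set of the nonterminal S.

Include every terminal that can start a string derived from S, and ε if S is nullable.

We compute FIRST(S) using the standard algorithm.
FIRST(S) = {0}
FIRST(X) = {0}
Therefore, FIRST(S) = {0}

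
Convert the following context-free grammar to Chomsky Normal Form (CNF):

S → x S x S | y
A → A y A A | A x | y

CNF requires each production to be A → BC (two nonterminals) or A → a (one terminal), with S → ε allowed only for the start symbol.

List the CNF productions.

TX → x; S → y; TY → y; A → y; S → TX X0; X0 → S X1; X1 → TX S; A → A X2; X2 → TY X3; X3 → A A; A → A TX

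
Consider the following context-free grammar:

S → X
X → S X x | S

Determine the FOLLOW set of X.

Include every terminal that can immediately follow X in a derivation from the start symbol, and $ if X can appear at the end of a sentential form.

We compute FOLLOW(X) using the standard algorithm.
FOLLOW(S) starts with {$}.
FIRST(S) = {}
FIRST(X) = {}
FOLLOW(S) = {$, x}
FOLLOW(X) = {$, x}
Therefore, FOLLOW(X) = {$, x}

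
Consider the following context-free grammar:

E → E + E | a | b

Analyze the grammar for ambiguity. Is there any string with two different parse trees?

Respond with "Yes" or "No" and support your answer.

Yes - the string 'b + a + b + b + b' has two distinct parse trees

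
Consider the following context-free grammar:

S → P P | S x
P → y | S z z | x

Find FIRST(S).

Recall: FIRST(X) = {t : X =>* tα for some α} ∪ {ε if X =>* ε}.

We compute FIRST(S) using the standard algorithm.
FIRST(P) = {x, y}
FIRST(S) = {x, y}
Therefore, FIRST(S) = {x, y}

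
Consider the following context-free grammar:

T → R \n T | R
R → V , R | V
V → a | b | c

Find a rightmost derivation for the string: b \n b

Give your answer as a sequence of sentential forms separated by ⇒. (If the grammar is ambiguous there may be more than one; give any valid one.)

T ⇒ R \n T ⇒ R \n R ⇒ R \n V ⇒ R \n b ⇒ V \n b ⇒ b \n b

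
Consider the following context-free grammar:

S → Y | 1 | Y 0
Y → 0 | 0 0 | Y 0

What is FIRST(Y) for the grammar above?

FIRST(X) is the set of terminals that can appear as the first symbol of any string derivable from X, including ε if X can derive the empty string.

We compute FIRST(Y) using the standard algorithm.
FIRST(S) = {0, 1}
FIRST(Y) = {0}
Therefore, FIRST(Y) = {0}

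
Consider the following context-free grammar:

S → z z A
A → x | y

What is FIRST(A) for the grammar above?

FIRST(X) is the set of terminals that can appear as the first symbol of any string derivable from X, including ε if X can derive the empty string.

We compute FIRST(A) using the standard algorithm.
FIRST(A) = {x, y}
FIRST(S) = {z}
Therefore, FIRST(A) = {x, y}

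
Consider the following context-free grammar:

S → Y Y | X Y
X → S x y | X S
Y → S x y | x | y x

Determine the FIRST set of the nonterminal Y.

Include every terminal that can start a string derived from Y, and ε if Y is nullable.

We compute FIRST(Y) using the standard algorithm.
FIRST(S) = {x, y}
FIRST(X) = {x, y}
FIRST(Y) = {x, y}
Therefore, FIRST(Y) = {x, y}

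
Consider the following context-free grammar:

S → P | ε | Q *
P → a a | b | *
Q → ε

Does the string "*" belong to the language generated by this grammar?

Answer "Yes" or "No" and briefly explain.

Yes - a valid derivation exists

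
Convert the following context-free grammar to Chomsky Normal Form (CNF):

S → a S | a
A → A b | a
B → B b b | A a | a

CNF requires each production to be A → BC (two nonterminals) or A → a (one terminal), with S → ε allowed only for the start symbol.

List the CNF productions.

TA → a; S → a; TB → b; A → a; B → a; S → TA S; A → A TB; B → B X0; X0 → TB TB; B → A TA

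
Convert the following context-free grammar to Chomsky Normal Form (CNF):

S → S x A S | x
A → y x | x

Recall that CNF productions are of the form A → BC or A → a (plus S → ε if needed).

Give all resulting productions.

TX → x; S → x; TY → y; A → x; S → S X0; X0 → TX X1; X1 → A S; A → TY TX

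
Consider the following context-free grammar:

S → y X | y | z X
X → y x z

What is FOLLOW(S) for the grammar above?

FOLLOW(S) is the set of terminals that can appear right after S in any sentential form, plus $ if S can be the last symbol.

We compute FOLLOW(S) using the standard algorithm.
FOLLOW(S) starts with {$}.
FIRST(S) = {y, z}
FIRST(X) = {y}
FOLLOW(S) = {$}
FOLLOW(X) = {$}
Therefore, FOLLOW(S) = {$}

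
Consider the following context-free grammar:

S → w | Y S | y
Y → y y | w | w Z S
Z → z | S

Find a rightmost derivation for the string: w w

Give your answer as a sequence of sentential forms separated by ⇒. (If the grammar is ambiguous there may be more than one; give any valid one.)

S ⇒ Y S ⇒ Y w ⇒ w w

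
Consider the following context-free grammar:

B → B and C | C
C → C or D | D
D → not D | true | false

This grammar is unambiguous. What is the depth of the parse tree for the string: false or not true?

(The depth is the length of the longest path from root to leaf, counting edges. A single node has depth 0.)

4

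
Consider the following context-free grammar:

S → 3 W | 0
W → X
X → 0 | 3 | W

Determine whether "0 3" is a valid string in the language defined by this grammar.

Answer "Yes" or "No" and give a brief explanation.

No - no valid derivation exists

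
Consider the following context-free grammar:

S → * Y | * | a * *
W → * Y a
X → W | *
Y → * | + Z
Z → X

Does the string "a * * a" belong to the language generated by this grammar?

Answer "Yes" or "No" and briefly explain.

No - no valid derivation exists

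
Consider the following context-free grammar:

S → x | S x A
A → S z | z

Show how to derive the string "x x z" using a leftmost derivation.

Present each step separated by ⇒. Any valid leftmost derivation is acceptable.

S ⇒ S x A ⇒ x x A ⇒ x x z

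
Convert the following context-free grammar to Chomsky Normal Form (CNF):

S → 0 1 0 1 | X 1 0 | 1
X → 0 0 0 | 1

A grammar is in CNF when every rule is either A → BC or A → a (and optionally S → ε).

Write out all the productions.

T0 → 0; T1 → 1; S → 1; X → 1; S → T0 X0; X0 → T1 X1; X1 → T0 T1; S → X X2; X2 → T1 T0; X → T0 X3; X3 → T0 T0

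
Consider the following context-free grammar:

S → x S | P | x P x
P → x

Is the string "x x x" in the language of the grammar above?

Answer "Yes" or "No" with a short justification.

Yes - a valid derivation exists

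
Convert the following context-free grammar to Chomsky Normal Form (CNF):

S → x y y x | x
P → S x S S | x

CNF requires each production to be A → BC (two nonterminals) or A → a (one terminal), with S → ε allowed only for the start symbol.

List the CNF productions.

TX → x; TY → y; S → x; P → x; S → TX X0; X0 → TY X1; X1 → TY TX; P → S X2; X2 → TX X3; X3 → S S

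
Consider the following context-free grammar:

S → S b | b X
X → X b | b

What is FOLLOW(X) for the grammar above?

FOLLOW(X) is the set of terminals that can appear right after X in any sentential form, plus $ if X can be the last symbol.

We compute FOLLOW(X) using the standard algorithm.
FOLLOW(S) starts with {$}.
FIRST(S) = {b}
FIRST(X) = {b}
FOLLOW(S) = {$, b}
FOLLOW(X) = {$, b}
Therefore, FOLLOW(X) = {$, b}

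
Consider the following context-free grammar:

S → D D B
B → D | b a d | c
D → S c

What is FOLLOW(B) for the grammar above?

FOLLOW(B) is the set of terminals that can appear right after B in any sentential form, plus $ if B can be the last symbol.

We compute FOLLOW(B) using the standard algorithm.
FOLLOW(S) starts with {$}.
FIRST(B) = {b, c}
FIRST(D) = {}
FIRST(S) = {}
FOLLOW(B) = {$, c}
FOLLOW(D) = {$, b, c}
FOLLOW(S) = {$, c}
Therefore, FOLLOW(B) = {$, c}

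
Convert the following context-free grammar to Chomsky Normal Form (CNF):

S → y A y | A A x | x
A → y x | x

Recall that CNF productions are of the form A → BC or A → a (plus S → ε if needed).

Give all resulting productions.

TY → y; TX → x; S → x; A → x; S → TY X0; X0 → A TY; S → A X1; X1 → A TX; A → TY TX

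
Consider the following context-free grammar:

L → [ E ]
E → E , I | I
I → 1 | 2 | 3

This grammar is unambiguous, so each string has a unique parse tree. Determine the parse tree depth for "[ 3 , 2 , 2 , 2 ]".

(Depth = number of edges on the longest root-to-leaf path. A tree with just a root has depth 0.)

6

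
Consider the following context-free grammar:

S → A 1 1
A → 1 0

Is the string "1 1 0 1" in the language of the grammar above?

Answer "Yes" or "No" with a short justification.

No - no valid derivation exists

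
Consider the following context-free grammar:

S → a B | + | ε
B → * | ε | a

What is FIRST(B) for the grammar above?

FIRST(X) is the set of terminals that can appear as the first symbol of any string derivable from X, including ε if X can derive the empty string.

We compute FIRST(B) using the standard algorithm.
FIRST(B) = {*, a, ε}
FIRST(S) = {+, a, ε}
Therefore, FIRST(B) = {*, a, ε}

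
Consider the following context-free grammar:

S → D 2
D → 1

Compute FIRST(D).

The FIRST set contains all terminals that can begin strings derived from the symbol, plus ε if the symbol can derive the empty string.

We compute FIRST(D) using the standard algorithm.
FIRST(D) = {1}
FIRST(S) = {1}
Therefore, FIRST(D) = {1}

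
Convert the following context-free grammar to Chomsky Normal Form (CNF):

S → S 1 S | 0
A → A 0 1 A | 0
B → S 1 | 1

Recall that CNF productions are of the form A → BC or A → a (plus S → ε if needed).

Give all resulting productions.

T1 → 1; S → 0; T0 → 0; A → 0; B → 1; S → S X0; X0 → T1 S; A → A X1; X1 → T0 X2; X2 → T1 A; B → S T1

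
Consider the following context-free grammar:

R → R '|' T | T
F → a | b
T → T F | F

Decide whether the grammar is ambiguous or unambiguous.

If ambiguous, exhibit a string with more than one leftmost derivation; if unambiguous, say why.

Unambiguous - every string in the language has a unique leftmost derivation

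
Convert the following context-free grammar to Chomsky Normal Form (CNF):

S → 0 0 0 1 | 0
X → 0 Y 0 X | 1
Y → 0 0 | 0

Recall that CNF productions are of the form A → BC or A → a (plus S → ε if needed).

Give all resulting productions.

T0 → 0; T1 → 1; S → 0; X → 1; Y → 0; S → T0 X0; X0 → T0 X1; X1 → T0 T1; X → T0 X2; X2 → Y X3; X3 → T0 X; Y → T0 T0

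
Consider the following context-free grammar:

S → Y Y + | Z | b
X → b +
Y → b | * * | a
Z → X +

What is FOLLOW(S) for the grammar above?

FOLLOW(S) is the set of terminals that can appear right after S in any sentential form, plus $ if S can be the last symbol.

We compute FOLLOW(S) using the standard algorithm.
FOLLOW(S) starts with {$}.
FIRST(S) = {*, a, b}
FIRST(X) = {b}
FIRST(Y) = {*, a, b}
FIRST(Z) = {b}
FOLLOW(S) = {$}
FOLLOW(X) = {+}
FOLLOW(Y) = {*, +, a, b}
FOLLOW(Z) = {$}
Therefore, FOLLOW(S) = {$}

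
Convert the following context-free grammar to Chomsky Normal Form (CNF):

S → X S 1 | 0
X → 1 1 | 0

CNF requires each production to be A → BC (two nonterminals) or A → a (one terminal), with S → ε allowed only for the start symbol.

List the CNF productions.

T1 → 1; S → 0; X → 0; S → X X0; X0 → S T1; X → T1 T1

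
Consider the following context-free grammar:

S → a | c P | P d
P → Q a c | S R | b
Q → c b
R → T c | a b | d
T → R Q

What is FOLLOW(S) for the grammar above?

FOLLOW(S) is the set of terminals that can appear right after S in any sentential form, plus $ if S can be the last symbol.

We compute FOLLOW(S) using the standard algorithm.
FOLLOW(S) starts with {$}.
FIRST(P) = {a, b, c}
FIRST(Q) = {c}
FIRST(R) = {a, d}
FIRST(S) = {a, b, c}
FIRST(T) = {a, d}
FOLLOW(P) = {$, a, d}
FOLLOW(Q) = {a, c}
FOLLOW(R) = {$, a, c, d}
FOLLOW(S) = {$, a, d}
FOLLOW(T) = {c}
Therefore, FOLLOW(S) = {$, a, d}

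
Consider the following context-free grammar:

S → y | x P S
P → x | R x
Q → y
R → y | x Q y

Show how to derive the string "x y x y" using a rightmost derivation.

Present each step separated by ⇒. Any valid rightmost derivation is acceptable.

S ⇒ x P S ⇒ x P y ⇒ x R x y ⇒ x y x y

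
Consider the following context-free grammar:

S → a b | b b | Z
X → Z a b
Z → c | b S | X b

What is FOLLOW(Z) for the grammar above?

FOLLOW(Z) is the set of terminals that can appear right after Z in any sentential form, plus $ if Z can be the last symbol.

We compute FOLLOW(Z) using the standard algorithm.
FOLLOW(S) starts with {$}.
FIRST(S) = {a, b, c}
FIRST(X) = {b, c}
FIRST(Z) = {b, c}
FOLLOW(S) = {$, a}
FOLLOW(X) = {b}
FOLLOW(Z) = {$, a}
Therefore, FOLLOW(Z) = {$, a}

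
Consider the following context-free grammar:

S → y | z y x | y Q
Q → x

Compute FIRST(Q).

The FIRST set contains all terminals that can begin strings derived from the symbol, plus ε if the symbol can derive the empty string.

We compute FIRST(Q) using the standard algorithm.
FIRST(Q) = {x}
FIRST(S) = {y, z}
Therefore, FIRST(Q) = {x}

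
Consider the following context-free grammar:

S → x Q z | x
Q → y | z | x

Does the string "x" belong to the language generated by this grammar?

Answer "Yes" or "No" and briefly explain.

Yes - a valid derivation exists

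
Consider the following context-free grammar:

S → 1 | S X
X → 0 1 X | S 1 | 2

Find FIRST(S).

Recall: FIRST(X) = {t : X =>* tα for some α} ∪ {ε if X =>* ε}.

We compute FIRST(S) using the standard algorithm.
FIRST(S) = {1}
FIRST(X) = {0, 1, 2}
Therefore, FIRST(S) = {1}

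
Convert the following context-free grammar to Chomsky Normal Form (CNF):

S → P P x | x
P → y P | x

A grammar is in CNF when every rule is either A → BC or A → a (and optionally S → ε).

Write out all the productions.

TX → x; S → x; TY → y; P → x; S → P X0; X0 → P TX; P → TY P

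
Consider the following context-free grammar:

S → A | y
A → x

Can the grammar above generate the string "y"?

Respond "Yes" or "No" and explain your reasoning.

Yes - a valid derivation exists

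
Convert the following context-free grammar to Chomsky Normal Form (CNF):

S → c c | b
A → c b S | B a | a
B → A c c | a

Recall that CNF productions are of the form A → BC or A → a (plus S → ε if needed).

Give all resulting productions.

TC → c; S → b; TB → b; TA → a; A → a; B → a; S → TC TC; A → TC X0; X0 → TB S; A → B TA; B → A X1; X1 → TC TC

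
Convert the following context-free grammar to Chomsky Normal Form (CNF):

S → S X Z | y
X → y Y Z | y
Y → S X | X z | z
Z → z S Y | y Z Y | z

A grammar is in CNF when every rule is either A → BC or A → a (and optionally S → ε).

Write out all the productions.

S → y; TY → y; X → y; TZ → z; Y → z; Z → z; S → S X0; X0 → X Z; X → TY X1; X1 → Y Z; Y → S X; Y → X TZ; Z → TZ X2; X2 → S Y; Z → TY X3; X3 → Z Y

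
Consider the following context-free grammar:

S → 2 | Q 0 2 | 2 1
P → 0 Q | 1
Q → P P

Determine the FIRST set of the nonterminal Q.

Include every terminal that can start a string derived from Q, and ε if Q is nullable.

We compute FIRST(Q) using the standard algorithm.
FIRST(P) = {0, 1}
FIRST(Q) = {0, 1}
FIRST(S) = {0, 1, 2}
Therefore, FIRST(Q) = {0, 1}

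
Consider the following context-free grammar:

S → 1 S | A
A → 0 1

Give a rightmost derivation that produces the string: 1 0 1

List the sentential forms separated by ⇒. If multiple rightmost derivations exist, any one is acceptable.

S ⇒ 1 S ⇒ 1 A ⇒ 1 0 1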